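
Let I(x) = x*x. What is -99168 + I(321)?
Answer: 3873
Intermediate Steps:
I(x) = x²
-99168 + I(321) = -99168 + 321² = -99168 + 103041 = 3873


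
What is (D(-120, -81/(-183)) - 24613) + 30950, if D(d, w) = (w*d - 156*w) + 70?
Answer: 383375/61 ≈ 6284.8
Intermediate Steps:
D(d, w) = 70 - 156*w + d*w (D(d, w) = (d*w - 156*w) + 70 = (-156*w + d*w) + 70 = 70 - 156*w + d*w)
(D(-120, -81/(-183)) - 24613) + 30950 = ((70 - (-12636)/(-183) - (-9720)/(-183)) - 24613) + 30950 = ((70 - (-12636)*(-1)/183 - (-9720)*(-1)/183) - 24613) + 30950 = ((70 - 156*27/61 - 120*27/61) - 24613) + 30950 = ((70 - 4212/61 - 3240/61) - 24613) + 30950 = (-3182/61 - 24613) + 30950 = -1504575/61 + 30950 = 383375/61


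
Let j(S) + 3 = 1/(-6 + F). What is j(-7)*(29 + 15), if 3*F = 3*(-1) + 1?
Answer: -693/5 ≈ -138.60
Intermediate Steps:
F = -⅔ (F = (3*(-1) + 1)/3 = (-3 + 1)/3 = (⅓)*(-2) = -⅔ ≈ -0.66667)
j(S) = -63/20 (j(S) = -3 + 1/(-6 - ⅔) = -3 + 1/(-20/3) = -3 - 3/20 = -63/20)
j(-7)*(29 + 15) = -63*(29 + 15)/20 = -63/20*44 = -693/5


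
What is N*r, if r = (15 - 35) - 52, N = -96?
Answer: 6912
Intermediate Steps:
r = -72 (r = -20 - 52 = -72)
N*r = -96*(-72) = 6912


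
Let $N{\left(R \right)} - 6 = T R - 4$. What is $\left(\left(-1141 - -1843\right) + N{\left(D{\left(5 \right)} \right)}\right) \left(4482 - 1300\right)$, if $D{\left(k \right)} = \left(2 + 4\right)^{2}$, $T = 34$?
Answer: $6134896$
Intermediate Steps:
$D{\left(k \right)} = 36$ ($D{\left(k \right)} = 6^{2} = 36$)
$N{\left(R \right)} = 2 + 34 R$ ($N{\left(R \right)} = 6 + \left(34 R - 4\right) = 6 + \left(-4 + 34 R\right) = 2 + 34 R$)
$\left(\left(-1141 - -1843\right) + N{\left(D{\left(5 \right)} \right)}\right) \left(4482 - 1300\right) = \left(\left(-1141 - -1843\right) + \left(2 + 34 \cdot 36\right)\right) \left(4482 - 1300\right) = \left(\left(-1141 + 1843\right) + \left(2 + 1224\right)\right) 3182 = \left(702 + 1226\right) 3182 = 1928 \cdot 3182 = 6134896$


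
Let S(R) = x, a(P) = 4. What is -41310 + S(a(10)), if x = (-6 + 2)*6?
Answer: -41334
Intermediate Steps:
x = -24 (x = -4*6 = -24)
S(R) = -24
-41310 + S(a(10)) = -41310 - 24 = -41334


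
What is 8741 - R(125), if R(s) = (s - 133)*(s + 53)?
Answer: 10165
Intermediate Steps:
R(s) = (-133 + s)*(53 + s)
8741 - R(125) = 8741 - (-7049 + 125² - 80*125) = 8741 - (-7049 + 15625 - 10000) = 8741 - 1*(-1424) = 8741 + 1424 = 10165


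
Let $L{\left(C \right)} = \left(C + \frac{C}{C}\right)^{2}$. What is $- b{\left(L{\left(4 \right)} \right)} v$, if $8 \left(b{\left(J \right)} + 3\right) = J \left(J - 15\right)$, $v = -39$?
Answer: $\frac{4407}{4} \approx 1101.8$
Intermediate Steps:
$L{\left(C \right)} = \left(1 + C\right)^{2}$ ($L{\left(C \right)} = \left(C + 1\right)^{2} = \left(1 + C\right)^{2}$)
$b{\left(J \right)} = -3 + \frac{J \left(-15 + J\right)}{8}$ ($b{\left(J \right)} = -3 + \frac{J \left(J - 15\right)}{8} = -3 + \frac{J \left(-15 + J\right)}{8}$)
$- b{\left(L{\left(4 \right)} \right)} v = - (-3 - \frac{15 \left(1 + 4\right)^{2}}{8} + \frac{\left(\left(1 + 4\right)^{2}\right)^{2}}{8}) \left(-39\right) = - (-3 - \frac{15 \cdot 5^{2}}{8} + \frac{\left(5^{2}\right)^{2}}{8}) \left(-39\right) = - (-3 - \frac{375}{8} + \frac{25^{2}}{8}) \left(-39\right) = - (-3 - \frac{375}{8} + \frac{1}{8} \cdot 625) \left(-39\right) = - (-3 - \frac{375}{8} + \frac{625}{8}) \left(-39\right) = \left(-1\right) \frac{113}{4} \left(-39\right) = \left(- \frac{113}{4}\right) \left(-39\right) = \frac{4407}{4}$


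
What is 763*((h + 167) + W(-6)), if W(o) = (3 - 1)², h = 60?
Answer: 176253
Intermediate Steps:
W(o) = 4 (W(o) = 2² = 4)
763*((h + 167) + W(-6)) = 763*((60 + 167) + 4) = 763*(227 + 4) = 763*231 = 176253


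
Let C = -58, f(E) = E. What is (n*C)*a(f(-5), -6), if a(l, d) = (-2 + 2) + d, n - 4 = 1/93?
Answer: 43268/31 ≈ 1395.7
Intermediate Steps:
n = 373/93 (n = 4 + 1/93 = 373/93 ≈ 4.0107)
a(l, d) = d (a(l, d) = 0 + d = d)
(n*C)*a(f(-5), -6) = ((373/93)*(-58))*(-6) = -21634/93*(-6) = 43268/31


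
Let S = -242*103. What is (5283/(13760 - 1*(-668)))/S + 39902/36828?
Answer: 326133058853/301012258536 ≈ 1.0835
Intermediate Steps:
S = -24926
(5283/(13760 - 1*(-668)))/S + 39902/36828 = (5283/(13760 - 1*(-668)))/(-24926) + 39902/36828 = (5283/(13760 + 668))*(-1/24926) + 39902*(1/36828) = (5283/14428)*(-1/24926) + 19951/18414 = -5283/359632328 + 19951/18414 = 326133058853/301012258536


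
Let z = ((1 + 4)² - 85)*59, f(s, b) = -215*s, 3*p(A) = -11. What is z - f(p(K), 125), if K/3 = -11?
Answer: -12985/3 ≈ -4328.3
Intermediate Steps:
K = -33 (K = 3*(-11) = -33)
p(A) = -11/3 (p(A) = (⅓)*(-11) = -11/3)
z = -3540 (z = (5² - 85)*59 = (25 - 85)*59 = -60*59 = -3540)
z - f(p(K), 125) = -3540 - (-215)*(-11)/3 = -3540 - 1*2365/3 = -3540 - 2365/3 = -12985/3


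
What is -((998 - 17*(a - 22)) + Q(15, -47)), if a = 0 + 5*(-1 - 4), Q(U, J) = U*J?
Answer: -1092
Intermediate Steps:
Q(U, J) = J*U
a = -25 (a = 0 + 5*(-5) = 0 - 25 = -25)
-((998 - 17*(a - 22)) + Q(15, -47)) = -((998 - 17*(-25 - 22)) - 47*15) = -((998 - 17*(-47)) - 705) = -((998 + 799) - 705) = -(1797 - 705) = -1*1092 = -1092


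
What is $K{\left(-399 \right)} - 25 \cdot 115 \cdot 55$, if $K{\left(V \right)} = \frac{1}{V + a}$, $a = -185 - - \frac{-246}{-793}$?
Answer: $- \frac{73190687043}{462866} \approx -1.5813 \cdot 10^{5}$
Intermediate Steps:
$a = - \frac{146459}{793}$ ($a = -185 - - \frac{\left(-246\right) \left(-1\right)}{793} = -185 - \left(-1\right) \frac{246}{793} = -185 - - \frac{246}{793} = -185 + \frac{246}{793} = - \frac{146459}{793} \approx -184.69$)
$K{\left(V \right)} = \frac{1}{- \frac{146459}{793} + V}$ ($K{\left(V \right)} = \frac{1}{V - \frac{146459}{793}} = \frac{1}{- \frac{146459}{793} + V}$)
$K{\left(-399 \right)} - 25 \cdot 115 \cdot 55 = \frac{793}{-146459 + 793 \left(-399\right)} - 25 \cdot 115 \cdot 55 = \frac{793}{-146459 - 316407} - 2875 \cdot 55 = \frac{793}{-462866} - 158125 = 793 \left(- \frac{1}{462866}\right) - 158125 = - \frac{793}{462866} - 158125 = - \frac{73190687043}{462866}$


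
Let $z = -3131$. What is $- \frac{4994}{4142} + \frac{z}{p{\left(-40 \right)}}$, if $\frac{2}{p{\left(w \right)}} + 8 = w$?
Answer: $\frac{155620727}{2071} \approx 75143.0$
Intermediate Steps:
$p{\left(w \right)} = \frac{2}{-8 + w}$
$- \frac{4994}{4142} + \frac{z}{p{\left(-40 \right)}} = - \frac{4994}{4142} - \frac{3131}{2 \frac{1}{-8 - 40}} = \left(-4994\right) \frac{1}{4142} - \frac{3131}{2 \frac{1}{-48}} = - \frac{2497}{2071} - \frac{3131}{2 \left(- \frac{1}{48}\right)} = - \frac{2497}{2071} - \frac{3131}{- \frac{1}{24}} = - \frac{2497}{2071} - -75144 = - \frac{2497}{2071} + 75144 = \frac{155620727}{2071}$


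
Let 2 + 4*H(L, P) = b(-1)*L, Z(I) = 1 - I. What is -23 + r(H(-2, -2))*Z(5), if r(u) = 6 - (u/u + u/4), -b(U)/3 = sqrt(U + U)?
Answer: -87/2 + 3*I*sqrt(2)/2 ≈ -43.5 + 2.1213*I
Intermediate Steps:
b(U) = -3*sqrt(2)*sqrt(U) (b(U) = -3*sqrt(U + U) = -3*sqrt(2)*sqrt(U))
H(L, P) = -1/2 - 3*I*L*sqrt(2)/4 (H(L, P) = -1/2 + ((-3*sqrt(2)*sqrt(-1))*L)/4 = -1/2 + ((-3*sqrt(2)*I)*L)/4 = -1/2 + ((-3*I*sqrt(2))*L)/4 = -1/2 + (-3*I*L*sqrt(2))/4 = -1/2 - 3*I*L*sqrt(2)/4)
r(u) = 5 - u/4 (r(u) = 6 - (1 + u*(1/4)) = 6 - (1 + u/4) = 6 + (-1 - u/4) = 5 - u/4)
-23 + r(H(-2, -2))*Z(5) = -23 + (5 - (-1/2 - 3/4*I*(-2)*sqrt(2))/4)*(1 - 1*5) = -23 + (5 - (-1/2 + 3*I*sqrt(2)/2)/4)*(1 - 5) = -23 + (5 + (1/8 - 3*I*sqrt(2)/8))*(-4) = -23 + (41/8 - 3*I*sqrt(2)/8)*(-4) = -23 + (-41/2 + 3*I*sqrt(2)/2) = -87/2 + 3*I*sqrt(2)/2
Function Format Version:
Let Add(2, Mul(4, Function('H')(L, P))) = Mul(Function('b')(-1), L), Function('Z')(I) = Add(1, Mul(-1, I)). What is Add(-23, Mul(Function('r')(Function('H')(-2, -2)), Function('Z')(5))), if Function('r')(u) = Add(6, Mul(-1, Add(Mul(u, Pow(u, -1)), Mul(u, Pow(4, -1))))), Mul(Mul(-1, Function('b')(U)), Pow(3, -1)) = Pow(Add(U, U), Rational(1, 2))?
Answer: Add(Rational(-87, 2), Mul(Rational(3, 2), I, Pow(2, Rational(1, 2)))) ≈ Add(-43.500, Mul(2.1213, I))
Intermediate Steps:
Function('b')(U) = Mul(-3, Pow(2, Rational(1, 2)), Pow(U, Rational(1, 2))) (Function('b')(U) = Mul(-3, Pow(Add(U, U), Rational(1, 2))) = Mul(-3, Pow(Mul(2, U), Rational(1, 2))) = Mul(-3, Mul(Pow(2, Rational(1, 2)), Pow(U, Rational(1, 2)))) = Mul(-3, Pow(2, Rational(1, 2)), Pow(U, Rational(1, 2))))
Function('H')(L, P) = Add(Rational(-1, 2), Mul(Rational(-3, 4), I, L, Pow(2, Rational(1, 2)))) (Function('H')(L, P) = Add(Rational(-1, 2), Mul(Rational(1, 4), Mul(Mul(-3, Pow(2, Rational(1, 2)), Pow(-1, Rational(1, 2))), L))) = Add(Rational(-1, 2), Mul(Rational(1, 4), Mul(Mul(-3, Pow(2, Rational(1, 2)), I), L))) = Add(Rational(-1, 2), Mul(Rational(1, 4), Mul(Mul(-3, I, Pow(2, Rational(1, 2))), L))) = Add(Rational(-1, 2), Mul(Rational(1, 4), Mul(-3, I, L, Pow(2, Rational(1, 2))))) = Add(Rational(-1, 2), Mul(Rational(-3, 4), I, L, Pow(2, Rational(1, 2)))))
Function('r')(u) = Add(5, Mul(Rational(-1, 4), u)) (Function('r')(u) = Add(6, Mul(-1, Add(1, Mul(u, Rational(1, 4))))) = Add(6, Mul(-1, Add(1, Mul(Rational(1, 4), u)))) = Add(6, Add(-1, Mul(Rational(-1, 4), u))) = Add(5, Mul(Rational(-1, 4), u)))
Add(-23, Mul(Function('r')(Function('H')(-2, -2)), Function('Z')(5))) = Add(-23, Mul(Add(5, Mul(Rational(-1, 4), Add(Rational(-1, 2), Mul(Rational(-3, 4), I, -2, Pow(2, Rational(1, 2)))))), Add(1, Mul(-1, 5)))) = Add(-23, Mul(Add(5, Mul(Rational(-1, 4), Add(Rational(-1, 2), Mul(Rational(3, 2), I, Pow(2, Rational(1, 2)))))), Add(1, -5))) = Add(-23, Mul(Add(5, Add(Rational(1, 8), Mul(Rational(-3, 8), I, Pow(2, Rational(1, 2))))), -4)) = Add(-23, Mul(Add(Rational(41, 8), Mul(Rational(-3, 8), I, Pow(2, Rational(1, 2)))), -4)) = Add(-23, Add(Rational(-41, 2), Mul(Rational(3, 2), I, Pow(2, Rational(1, 2))))) = Add(Rational(-87, 2), Mul(Rational(3, 2), I, Pow(2, Rational(1, 2))))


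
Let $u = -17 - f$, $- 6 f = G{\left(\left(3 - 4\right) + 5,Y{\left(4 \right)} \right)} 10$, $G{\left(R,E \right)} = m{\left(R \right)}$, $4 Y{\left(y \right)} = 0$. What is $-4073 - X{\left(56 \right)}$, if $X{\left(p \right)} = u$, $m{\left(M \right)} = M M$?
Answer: $- \frac{12248}{3} \approx -4082.7$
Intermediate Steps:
$Y{\left(y \right)} = 0$ ($Y{\left(y \right)} = \frac{1}{4} \cdot 0 = 0$)
$m{\left(M \right)} = M^{2}$
$G{\left(R,E \right)} = R^{2}$
$f = - \frac{80}{3}$ ($f = - \frac{\left(\left(3 - 4\right) + 5\right)^{2} \cdot 10}{6} = - \frac{\left(-1 + 5\right)^{2} \cdot 10}{6} = - \frac{4^{2} \cdot 10}{6} = - \frac{16 \cdot 10}{6} = \left(- \frac{1}{6}\right) 160 = - \frac{80}{3} \approx -26.667$)
$u = \frac{29}{3}$ ($u = -17 - - \frac{80}{3} = -17 + \frac{80}{3} = \frac{29}{3} \approx 9.6667$)
$X{\left(p \right)} = \frac{29}{3}$
$-4073 - X{\left(56 \right)} = -4073 - \frac{29}{3} = - \frac{12248}{3}$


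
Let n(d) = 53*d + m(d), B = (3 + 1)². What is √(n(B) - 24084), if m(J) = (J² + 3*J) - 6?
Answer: I*√22938 ≈ 151.45*I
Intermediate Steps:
B = 16 (B = 4² = 16)
m(J) = -6 + J² + 3*J
n(d) = -6 + d² + 56*d (n(d) = 53*d + (-6 + d² + 3*d) = -6 + d² + 56*d)
√(n(B) - 24084) = √((-6 + 16² + 56*16) - 24084) = √((-6 + 256 + 896) - 24084) = √(1146 - 24084) = √(-22938) = I*√22938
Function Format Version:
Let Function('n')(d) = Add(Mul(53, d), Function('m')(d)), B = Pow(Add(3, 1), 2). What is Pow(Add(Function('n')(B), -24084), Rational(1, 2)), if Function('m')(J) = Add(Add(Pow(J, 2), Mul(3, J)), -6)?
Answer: Mul(I, Pow(22938, Rational(1, 2))) ≈ Mul(151.45, I)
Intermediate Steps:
B = 16 (B = Pow(4, 2) = 16)
Function('m')(J) = Add(-6, Pow(J, 2), Mul(3, J))
Function('n')(d) = Add(-6, Pow(d, 2), Mul(56, d)) (Function('n')(d) = Add(Mul(53, d), Add(-6, Pow(d, 2), Mul(3, d))) = Add(-6, Pow(d, 2), Mul(56, d)))
Pow(Add(Function('n')(B), -24084), Rational(1, 2)) = Pow(Add(Add(-6, Pow(16, 2), Mul(56, 16)), -24084), Rational(1, 2)) = Pow(Add(Add(-6, 256, 896), -24084), Rational(1, 2)) = Pow(Add(1146, -24084), Rational(1, 2)) = Pow(-22938, Rational(1, 2)) = Mul(I, Pow(22938, Rational(1, 2)))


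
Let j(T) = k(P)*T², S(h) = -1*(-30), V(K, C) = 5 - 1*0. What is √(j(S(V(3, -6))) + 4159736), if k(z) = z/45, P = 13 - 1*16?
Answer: 2*√1039919 ≈ 2039.5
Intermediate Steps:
P = -3 (P = 13 - 16 = -3)
V(K, C) = 5 (V(K, C) = 5 + 0 = 5)
k(z) = z/45 (k(z) = z*(1/45) = z/45)
S(h) = 30
j(T) = -T²/15 (j(T) = ((1/45)*(-3))*T² = -T²/15)
√(j(S(V(3, -6))) + 4159736) = √(-1/15*30² + 4159736) = √(-1/15*900 + 4159736) = √(-60 + 4159736) = √4159676 = 2*√1039919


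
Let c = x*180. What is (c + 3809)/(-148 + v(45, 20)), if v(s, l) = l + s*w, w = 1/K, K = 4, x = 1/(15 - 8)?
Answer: -107372/3269 ≈ -32.846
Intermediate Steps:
x = 1/7 ≈ 0.14286
w = 1/4 ≈ 0.25000
c = 180/7 (c = (1/7)*180 = 180/7 ≈ 25.714)
v(s, l) = l + s/4 (v(s, l) = l + s*(1/4) = l + s/4)
(c + 3809)/(-148 + v(45, 20)) = (180/7 + 3809)/(-148 + (20 + (1/4)*45)) = 26843/(7*(-148 + (20 + 45/4))) = 26843/(7*(-148 + 125/4)) = 26843/(7*(-467/4)) = (26843/7)*(-4/467) = -107372/3269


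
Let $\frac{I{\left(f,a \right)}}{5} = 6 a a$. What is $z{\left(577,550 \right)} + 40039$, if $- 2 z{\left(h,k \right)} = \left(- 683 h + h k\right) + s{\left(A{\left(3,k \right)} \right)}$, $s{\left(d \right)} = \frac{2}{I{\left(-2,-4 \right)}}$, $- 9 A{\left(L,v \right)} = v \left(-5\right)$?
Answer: $\frac{37636559}{480} \approx 78410.0$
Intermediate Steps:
$A{\left(L,v \right)} = \frac{5 v}{9}$ ($A{\left(L,v \right)} = - \frac{v \left(-5\right)}{9} = - \frac{\left(-5\right) v}{9} = \frac{5 v}{9}$)
$I{\left(f,a \right)} = 30 a^{2}$ ($I{\left(f,a \right)} = 5 \cdot 6 a a = 5 \cdot 6 a^{2} = 30 a^{2}$)
$s{\left(d \right)} = \frac{1}{240}$ ($s{\left(d \right)} = \frac{2}{30 \left(-4\right)^{2}} = \frac{2}{30 \cdot 16} = \frac{2}{480} = 2 \cdot \frac{1}{480} = \frac{1}{240}$)
$z{\left(h,k \right)} = - \frac{1}{480} + \frac{683 h}{2} - \frac{h k}{2}$ ($z{\left(h,k \right)} = - \frac{\left(- 683 h + h k\right) + \frac{1}{240}}{2} = - \frac{\frac{1}{240} - 683 h + h k}{2} = - \frac{1}{480} + \frac{683 h}{2} - \frac{h k}{2}$)
$z{\left(577,550 \right)} + 40039 = \left(- \frac{1}{480} + \frac{683}{2} \cdot 577 - \frac{577}{2} \cdot 550\right) + 40039 = \left(- \frac{1}{480} + \frac{394091}{2} - 158675\right) + 40039 = \frac{18417839}{480} + 40039 = \frac{37636559}{480}$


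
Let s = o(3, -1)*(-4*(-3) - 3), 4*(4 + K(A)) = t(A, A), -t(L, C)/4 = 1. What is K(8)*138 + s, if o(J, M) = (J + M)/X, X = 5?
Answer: -3432/5 ≈ -686.40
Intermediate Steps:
t(L, C) = -4 (t(L, C) = -4*1 = -4)
o(J, M) = J/5 + M/5 (o(J, M) = (J + M)/5 = (J + M)*(1/5) = J/5 + M/5)
K(A) = -5 (K(A) = -4 + (1/4)*(-4) = -4 - 1 = -5)
s = 18/5 (s = ((1/5)*3 + (1/5)*(-1))*(-4*(-3) - 3) = (3/5 - 1/5)*(12 - 3) = (2/5)*9 = 18/5 ≈ 3.6000)
K(8)*138 + s = -5*138 + 18/5 = -690 + 18/5 = -3432/5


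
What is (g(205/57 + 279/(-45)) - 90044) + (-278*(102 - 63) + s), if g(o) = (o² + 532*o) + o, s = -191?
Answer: -8322142271/81225 ≈ -1.0246e+5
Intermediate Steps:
g(o) = o² + 533*o
(g(205/57 + 279/(-45)) - 90044) + (-278*(102 - 63) + s) = ((205/57 + 279/(-45))*(533 + (205/57 + 279/(-45))) - 90044) + (-278*(102 - 63) - 191) = ((205*(1/57) + 279*(-1/45))*(533 + (205*(1/57) + 279*(-1/45))) - 90044) + (-278*39 - 191) = ((205/57 - 31/5)*(533 + (205/57 - 31/5)) - 90044) + (-10842 - 191) = (-742*(533 - 742/285)/285 - 90044) - 11033 = (-742/285*151163/285 - 90044) - 11033 = (-112162946/81225 - 90044) - 11033 = -7425986846/81225 - 11033 = -8322142271/81225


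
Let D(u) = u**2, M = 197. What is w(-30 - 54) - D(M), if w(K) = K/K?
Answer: -38808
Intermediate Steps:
w(K) = 1
w(-30 - 54) - D(M) = 1 - 1*197**2 = 1 - 1*38809 = 1 - 38809 = -38808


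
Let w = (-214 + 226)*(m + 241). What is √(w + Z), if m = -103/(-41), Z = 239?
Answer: √5313887/41 ≈ 56.224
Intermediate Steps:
m = 103/41 (m = -103*(-1/41) = 103/41 ≈ 2.5122)
w = 119808/41 (w = (-214 + 226)*(103/41 + 241) = 12*(9984/41) = 119808/41 ≈ 2922.1)
√(w + Z) = √(119808/41 + 239) = √(129607/41) = √5313887/41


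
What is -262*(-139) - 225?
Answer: 36193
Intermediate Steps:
-262*(-139) - 225 = 36418 - 225 = 36193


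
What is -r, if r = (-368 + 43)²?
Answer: -105625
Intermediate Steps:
r = 105625 (r = (-325)² = 105625)
-r = -1*105625 = -105625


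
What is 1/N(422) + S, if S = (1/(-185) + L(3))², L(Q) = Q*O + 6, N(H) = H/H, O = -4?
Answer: 1268546/34225 ≈ 37.065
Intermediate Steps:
N(H) = 1
L(Q) = 6 - 4*Q (L(Q) = Q*(-4) + 6 = -4*Q + 6 = 6 - 4*Q)
S = 1234321/34225 (S = (1/(-185) + (6 - 4*3))² = (-1/185 + (6 - 12))² = (-1/185 - 6)² = (-1111/185)² = 1234321/34225 ≈ 36.065)
1/N(422) + S = 1/1 + 1234321/34225 = 1 + 1234321/34225 = 1268546/34225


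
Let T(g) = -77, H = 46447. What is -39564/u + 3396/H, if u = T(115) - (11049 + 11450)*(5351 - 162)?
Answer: 11064215521/150626831401 ≈ 0.073454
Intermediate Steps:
u = -116747388 (u = -77 - (11049 + 11450)*(5351 - 162) = -77 - 22499*5189 = -77 - 1*116747311 = -77 - 116747311 = -116747388)
-39564/u + 3396/H = -39564/(-116747388) + 3396/46447 = -39564*(-1/116747388) + 3396*(1/46447) = 1099/3242983 + 3396/46447 = 11064215521/150626831401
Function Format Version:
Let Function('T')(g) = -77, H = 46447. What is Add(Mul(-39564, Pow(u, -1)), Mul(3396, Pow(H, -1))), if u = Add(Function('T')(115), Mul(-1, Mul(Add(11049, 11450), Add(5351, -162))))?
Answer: Rational(11064215521, 150626831401) ≈ 0.073454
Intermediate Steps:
u = -116747388 (u = Add(-77, Mul(-1, Mul(Add(11049, 11450), Add(5351, -162)))) = Add(-77, Mul(-1, Mul(22499, 5189))) = Add(-77, Mul(-1, 116747311)) = Add(-77, -116747311) = -116747388)
Add(Mul(-39564, Pow(u, -1)), Mul(3396, Pow(H, -1))) = Add(Mul(-39564, Pow(-116747388, -1)), Mul(3396, Pow(46447, -1))) = Add(Mul(-39564, Rational(-1, 116747388)), Mul(3396, Rational(1, 46447))) = Add(Rational(1099, 3242983), Rational(3396, 46447)) = Rational(11064215521, 150626831401)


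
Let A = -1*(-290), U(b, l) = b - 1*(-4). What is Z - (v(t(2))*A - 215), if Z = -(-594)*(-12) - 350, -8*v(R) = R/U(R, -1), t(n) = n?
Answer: -87011/12 ≈ -7250.9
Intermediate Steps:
U(b, l) = 4 + b (U(b, l) = b + 4 = 4 + b)
A = 290
v(R) = -R/(8*(4 + R))
Z = -7478 (Z = -297*24 - 350 = -7128 - 350 = -7478)
Z - (v(t(2))*A - 215) = -7478 - (-1*2/(32 + 8*2)*290 - 215) = -7478 - (-1*2/(32 + 16)*290 - 215) = -7478 - (-1*2/48*290 - 215) = -7478 - (-1*2*1/48*290 - 215) = -7478 - (-1/24*290 - 215) = -7478 - (-145/12 - 215) = -7478 - 1*(-2725/12) = -7478 + 2725/12 = -87011/12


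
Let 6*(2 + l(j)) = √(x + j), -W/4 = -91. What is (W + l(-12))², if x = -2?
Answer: (2172 + I*√14)²/36 ≈ 1.3104e+5 + 451.49*I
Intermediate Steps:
W = 364 (W = -4*(-91) = 364)
l(j) = -2 + √(-2 + j)/6
(W + l(-12))² = (364 + (-2 + √(-2 - 12)/6))² = (364 + (-2 + √(-14)/6))² = (364 + (-2 + (I*√14)/6))² = (364 + (-2 + I*√14/6))² = (362 + I*√14/6)²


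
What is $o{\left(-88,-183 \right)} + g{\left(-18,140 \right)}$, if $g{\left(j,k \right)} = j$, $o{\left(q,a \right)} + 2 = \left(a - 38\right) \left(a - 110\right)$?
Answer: $64733$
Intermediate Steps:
$o{\left(q,a \right)} = -2 + \left(-110 + a\right) \left(-38 + a\right)$ ($o{\left(q,a \right)} = -2 + \left(a - 38\right) \left(a - 110\right) = -2 + \left(-38 + a\right) \left(-110 + a\right) = -2 + \left(-110 + a\right) \left(-38 + a\right)$)
$o{\left(-88,-183 \right)} + g{\left(-18,140 \right)} = \left(4178 + \left(-183\right)^{2} - -27084\right) - 18 = \left(4178 + 33489 + 27084\right) - 18 = 64751 - 18 = 64733$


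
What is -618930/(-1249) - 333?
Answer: 203013/1249 ≈ 162.54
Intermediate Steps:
-618930/(-1249) - 333 = -618930*(-1)/1249 - 333 = -897*(-690/1249) - 333 = 618930/1249 - 333 = 203013/1249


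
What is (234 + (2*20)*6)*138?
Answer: 65412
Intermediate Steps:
(234 + (2*20)*6)*138 = (234 + 40*6)*138 = (234 + 240)*138 = 474*138 = 65412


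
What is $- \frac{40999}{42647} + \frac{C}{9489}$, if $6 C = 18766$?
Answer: $- \frac{766961732}{1214032149} \approx -0.63175$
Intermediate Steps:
$C = \frac{9383}{3}$ ($C = \frac{1}{6} \cdot 18766 = \frac{9383}{3} \approx 3127.7$)
$- \frac{40999}{42647} + \frac{C}{9489} = - \frac{40999}{42647} + \frac{9383}{3 \cdot 9489} = \left(-40999\right) \frac{1}{42647} + \frac{9383}{3} \cdot \frac{1}{9489} = - \frac{40999}{42647} + \frac{9383}{28467} = - \frac{766961732}{1214032149}$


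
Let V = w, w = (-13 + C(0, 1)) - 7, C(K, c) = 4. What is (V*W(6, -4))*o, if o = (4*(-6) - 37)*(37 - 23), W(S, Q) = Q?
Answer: -54656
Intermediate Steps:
o = -854 (o = (-24 - 37)*14 = -61*14 = -854)
w = -16 (w = (-13 + 4) - 7 = -9 - 7 = -16)
V = -16
(V*W(6, -4))*o = -16*(-4)*(-854) = 64*(-854) = -54656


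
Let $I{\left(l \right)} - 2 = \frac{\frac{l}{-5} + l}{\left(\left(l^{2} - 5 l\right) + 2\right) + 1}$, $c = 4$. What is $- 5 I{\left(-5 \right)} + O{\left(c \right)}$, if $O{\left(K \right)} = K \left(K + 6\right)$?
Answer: $\frac{1610}{53} \approx 30.377$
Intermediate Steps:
$O{\left(K \right)} = K \left(6 + K\right)$
$I{\left(l \right)} = 2 + \frac{4 l}{5 \left(3 + l^{2} - 5 l\right)}$ ($I{\left(l \right)} = 2 + \frac{\frac{l}{-5} + l}{\left(\left(l^{2} - 5 l\right) + 2\right) + 1} = 2 + \frac{l \left(- \frac{1}{5}\right) + l}{\left(2 + l^{2} - 5 l\right) + 1} = 2 + \frac{- \frac{l}{5} + l}{3 + l^{2} - 5 l} = 2 + \frac{\frac{4}{5} l}{3 + l^{2} - 5 l} = 2 + \frac{4 l}{5 \left(3 + l^{2} - 5 l\right)}$)
$- 5 I{\left(-5 \right)} + O{\left(c \right)} = - 5 \frac{2 \left(15 - -115 + 5 \left(-5\right)^{2}\right)}{5 \left(3 + \left(-5\right)^{2} - -25\right)} + 4 \left(6 + 4\right) = - 5 \frac{2 \left(15 + 115 + 5 \cdot 25\right)}{5 \left(3 + 25 + 25\right)} + 4 \cdot 10 = - 5 \frac{2 \left(15 + 115 + 125\right)}{5 \cdot 53} + 40 = - 5 \cdot \frac{2}{5} \cdot \frac{1}{53} \cdot 255 + 40 = \left(-5\right) \frac{102}{53} + 40 = - \frac{510}{53} + 40 = \frac{1610}{53}$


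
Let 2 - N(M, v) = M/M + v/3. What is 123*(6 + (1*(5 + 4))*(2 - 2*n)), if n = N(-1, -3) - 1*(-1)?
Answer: -3690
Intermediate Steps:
N(M, v) = 1 - v/3 (N(M, v) = 2 - (M/M + v/3) = 2 - (1 + v*(1/3)) = 2 - (1 + v/3) = 2 + (-1 - v/3) = 1 - v/3)
n = 3 (n = (1 - 1/3*(-3)) - 1*(-1) = (1 + 1) + 1 = 2 + 1 = 3)
123*(6 + (1*(5 + 4))*(2 - 2*n)) = 123*(6 + (1*(5 + 4))*(2 - 2*3)) = 123*(6 + (1*9)*(2 - 6)) = 123*(6 + 9*(-4)) = 123*(6 - 36) = 123*(-30) = -3690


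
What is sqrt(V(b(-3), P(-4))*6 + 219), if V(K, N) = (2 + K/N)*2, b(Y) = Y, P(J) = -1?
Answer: 3*sqrt(31) ≈ 16.703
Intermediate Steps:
V(K, N) = 4 + 2*K/N
sqrt(V(b(-3), P(-4))*6 + 219) = sqrt((4 + 2*(-3)/(-1))*6 + 219) = sqrt((4 + 2*(-3)*(-1))*6 + 219) = sqrt((4 + 6)*6 + 219) = sqrt(10*6 + 219) = sqrt(60 + 219) = sqrt(279) = 3*sqrt(31)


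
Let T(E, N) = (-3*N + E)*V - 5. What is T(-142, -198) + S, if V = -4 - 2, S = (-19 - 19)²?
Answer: -1273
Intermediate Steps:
S = 1444 (S = (-38)² = 1444)
V = -6
T(E, N) = -5 - 6*E + 18*N (T(E, N) = (-3*N + E)*(-6) - 5 = (E - 3*N)*(-6) - 5 = (-6*E + 18*N) - 5 = -5 - 6*E + 18*N)
T(-142, -198) + S = (-5 - 6*(-142) + 18*(-198)) + 1444 = (-5 + 852 - 3564) + 1444 = -2717 + 1444 = -1273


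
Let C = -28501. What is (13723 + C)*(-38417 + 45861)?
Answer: -110007432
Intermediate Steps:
(13723 + C)*(-38417 + 45861) = (13723 - 28501)*(-38417 + 45861) = -14778*7444 = -110007432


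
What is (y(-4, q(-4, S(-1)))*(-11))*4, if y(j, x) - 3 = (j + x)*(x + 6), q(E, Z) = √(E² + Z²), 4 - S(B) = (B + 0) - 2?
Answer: -1936 - 88*√65 ≈ -2645.5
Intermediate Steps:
S(B) = 6 - B (S(B) = 4 - ((B + 0) - 2) = 4 - (B - 2) = 4 - (-2 + B) = 4 + (2 - B) = 6 - B)
y(j, x) = 3 + (6 + x)*(j + x) (y(j, x) = 3 + (j + x)*(x + 6) = 3 + (j + x)*(6 + x) = 3 + (6 + x)*(j + x))
(y(-4, q(-4, S(-1)))*(-11))*4 = ((3 + (√((-4)² + (6 - 1*(-1))²))² + 6*(-4) + 6*√((-4)² + (6 - 1*(-1))²) - 4*√((-4)² + (6 - 1*(-1))²))*(-11))*4 = ((3 + (√(16 + (6 + 1)²))² - 24 + 6*√(16 + (6 + 1)²) - 4*√(16 + (6 + 1)²))*(-11))*4 = ((3 + (√(16 + 7²))² - 24 + 6*√(16 + 7²) - 4*√(16 + 7²))*(-11))*4 = ((3 + (√(16 + 49))² - 24 + 6*√(16 + 49) - 4*√(16 + 49))*(-11))*4 = ((3 + (√65)² - 24 + 6*√65 - 4*√65)*(-11))*4 = ((3 + 65 - 24 + 6*√65 - 4*√65)*(-11))*4 = ((44 + 2*√65)*(-11))*4 = (-484 - 22*√65)*4 = -1936 - 88*√65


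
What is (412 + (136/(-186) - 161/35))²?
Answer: 35759188201/216225 ≈ 1.6538e+5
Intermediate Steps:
(412 + (136/(-186) - 161/35))² = (412 + (136*(-1/186) - 161*1/35))² = (412 + (-68/93 - 23/5))² = (412 - 2479/465)² = (189101/465)² = 35759188201/216225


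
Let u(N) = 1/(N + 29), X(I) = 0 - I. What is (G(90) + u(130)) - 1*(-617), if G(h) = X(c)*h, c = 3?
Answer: 55174/159 ≈ 347.01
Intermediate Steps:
X(I) = -I
G(h) = -3*h (G(h) = (-1*3)*h = -3*h)
u(N) = 1/(29 + N)
(G(90) + u(130)) - 1*(-617) = (-3*90 + 1/(29 + 130)) - 1*(-617) = (-270 + 1/159) + 617 = -42929/159 + 617 = 55174/159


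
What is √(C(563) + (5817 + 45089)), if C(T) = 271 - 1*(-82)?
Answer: √51259 ≈ 226.40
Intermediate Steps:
C(T) = 353 (C(T) = 271 + 82 = 353)
√(C(563) + (5817 + 45089)) = √(353 + (5817 + 45089)) = √(353 + 50906) = √51259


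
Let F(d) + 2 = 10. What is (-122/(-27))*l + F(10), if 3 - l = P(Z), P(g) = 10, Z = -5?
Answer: -638/27 ≈ -23.630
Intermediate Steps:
F(d) = 8 (F(d) = -2 + 10 = 8)
l = -7 (l = 3 - 1*10 = 3 - 10 = -7)
(-122/(-27))*l + F(10) = -122/(-27)*(-7) + 8 = -122*(-1/27)*(-7) + 8 = (122/27)*(-7) + 8 = -854/27 + 8 = -638/27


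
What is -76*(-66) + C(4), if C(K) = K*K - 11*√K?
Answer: 5010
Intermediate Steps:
C(K) = K² - 11*√K
-76*(-66) + C(4) = -76*(-66) + (4² - 11*√4) = 5016 + (16 - 11*2) = 5016 + (16 - 22) = 5016 - 6 = 5010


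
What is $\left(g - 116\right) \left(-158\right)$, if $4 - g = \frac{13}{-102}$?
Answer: $\frac{901469}{51} \approx 17676.0$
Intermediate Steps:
$g = \frac{421}{102}$ ($g = 4 - \frac{13}{-102} = 4 - 13 \left(- \frac{1}{102}\right) = 4 - - \frac{13}{102} = 4 + \frac{13}{102} = \frac{421}{102} \approx 4.1274$)
$\left(g - 116\right) \left(-158\right) = \left(\frac{421}{102} - 116\right) \left(-158\right) = \left(- \frac{11411}{102}\right) \left(-158\right) = \frac{901469}{51}$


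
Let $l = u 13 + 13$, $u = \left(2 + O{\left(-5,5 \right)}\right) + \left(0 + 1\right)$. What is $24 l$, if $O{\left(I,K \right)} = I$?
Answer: $-312$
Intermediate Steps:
$u = -2$ ($u = \left(2 - 5\right) + \left(0 + 1\right) = -3 + 1 = -2$)
$l = -13$ ($l = \left(-2\right) 13 + 13 = -26 + 13 = -13$)
$24 l = 24 \left(-13\right) = -312$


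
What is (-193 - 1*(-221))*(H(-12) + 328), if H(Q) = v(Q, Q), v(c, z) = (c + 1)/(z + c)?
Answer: 55181/6 ≈ 9196.8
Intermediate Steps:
v(c, z) = (1 + c)/(c + z)
H(Q) = (1 + Q)/(2*Q) (H(Q) = (1 + Q)/(Q + Q) = (1 + Q)/((2*Q)) = (1/(2*Q))*(1 + Q) = (1 + Q)/(2*Q))
(-193 - 1*(-221))*(H(-12) + 328) = (-193 - 1*(-221))*((1/2)*(1 - 12)/(-12) + 328) = (-193 + 221)*((1/2)*(-1/12)*(-11) + 328) = 28*(11/24 + 328) = 28*(7883/24) = 55181/6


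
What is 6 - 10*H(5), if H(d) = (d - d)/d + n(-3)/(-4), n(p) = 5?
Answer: 37/2 ≈ 18.500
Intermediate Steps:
H(d) = -5/4 (H(d) = (d - d)/d + 5/(-4) = 0/d + 5*(-¼) = 0 - 5/4 = -5/4)
6 - 10*H(5) = 6 - 10*(-5/4) = 6 + 25/2 = 37/2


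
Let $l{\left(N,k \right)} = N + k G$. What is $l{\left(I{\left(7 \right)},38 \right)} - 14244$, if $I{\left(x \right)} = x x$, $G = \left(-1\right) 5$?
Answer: $-14385$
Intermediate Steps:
$G = -5$
$I{\left(x \right)} = x^{2}$
$l{\left(N,k \right)} = N - 5 k$ ($l{\left(N,k \right)} = N + k \left(-5\right) = N - 5 k$)
$l{\left(I{\left(7 \right)},38 \right)} - 14244 = \left(7^{2} - 190\right) - 14244 = \left(49 - 190\right) - 14244 = -141 - 14244 = -14385$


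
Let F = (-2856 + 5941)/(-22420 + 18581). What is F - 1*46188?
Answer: -177318817/3839 ≈ -46189.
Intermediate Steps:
F = -3085/3839 (F = 3085/(-3839) = 3085*(-1/3839) = -3085/3839 ≈ -0.80359)
F - 1*46188 = -3085/3839 - 1*46188 = -3085/3839 - 46188 = -177318817/3839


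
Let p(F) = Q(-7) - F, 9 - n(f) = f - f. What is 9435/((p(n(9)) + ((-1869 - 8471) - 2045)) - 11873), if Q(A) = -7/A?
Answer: -9435/24266 ≈ -0.38882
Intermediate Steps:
n(f) = 9 (n(f) = 9 - (f - f) = 9 - 1*0 = 9 + 0 = 9)
p(F) = 1 - F (p(F) = -7/(-7) - F = -7*(-⅐) - F = 1 - F)
9435/((p(n(9)) + ((-1869 - 8471) - 2045)) - 11873) = 9435/(((1 - 1*9) + ((-1869 - 8471) - 2045)) - 11873) = 9435/(((1 - 9) + (-10340 - 2045)) - 11873) = 9435/((-8 - 12385) - 11873) = 9435/(-12393 - 11873) = 9435/(-24266) = 9435*(-1/24266) = -9435/24266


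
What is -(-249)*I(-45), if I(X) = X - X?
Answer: 0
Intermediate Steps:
I(X) = 0
-(-249)*I(-45) = -(-249)*0 = -249*0 = 0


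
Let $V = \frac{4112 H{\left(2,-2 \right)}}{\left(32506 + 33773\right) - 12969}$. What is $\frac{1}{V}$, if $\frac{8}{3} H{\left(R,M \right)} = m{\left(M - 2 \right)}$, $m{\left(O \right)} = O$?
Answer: $- \frac{8885}{1028} \approx -8.643$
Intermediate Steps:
$H{\left(R,M \right)} = - \frac{3}{4} + \frac{3 M}{8}$ ($H{\left(R,M \right)} = \frac{3 \left(M - 2\right)}{8} = \frac{3 \left(-2 + M\right)}{8} = - \frac{3}{4} + \frac{3 M}{8}$)
$V = - \frac{1028}{8885}$ ($V = \frac{4112 \left(- \frac{3}{4} + \frac{3}{8} \left(-2\right)\right)}{\left(32506 + 33773\right) - 12969} = \frac{4112 \left(- \frac{3}{4} - \frac{3}{4}\right)}{66279 - 12969} = \frac{4112 \left(- \frac{3}{2}\right)}{53310} = \left(-6168\right) \frac{1}{53310} = - \frac{1028}{8885} \approx -0.1157$)
$\frac{1}{V} = \frac{1}{- \frac{1028}{8885}} = - \frac{8885}{1028}$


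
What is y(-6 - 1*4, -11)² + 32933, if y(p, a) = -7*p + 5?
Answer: 38558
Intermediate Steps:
y(p, a) = 5 - 7*p
y(-6 - 1*4, -11)² + 32933 = (5 - 7*(-6 - 1*4))² + 32933 = (5 - 7*(-6 - 4))² + 32933 = (5 - 7*(-10))² + 32933 = (5 + 70)² + 32933 = 75² + 32933 = 5625 + 32933 = 38558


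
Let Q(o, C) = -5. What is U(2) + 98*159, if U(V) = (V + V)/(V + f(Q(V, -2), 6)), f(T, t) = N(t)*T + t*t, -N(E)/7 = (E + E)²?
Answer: 39562700/2539 ≈ 15582.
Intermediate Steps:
N(E) = -28*E² (N(E) = -7*(E + E)² = -7*4*E² = -28*E²)
f(T, t) = t² - 28*T*t² (f(T, t) = (-28*t²)*T + t*t = -28*T*t² + t² = t² - 28*T*t²)
U(V) = 2*V/(5076 + V) (U(V) = (V + V)/(V + 6²*(1 - 28*(-5))) = (2*V)/(V + 36*(1 + 140)) = (2*V)/(V + 36*141) = (2*V)/(V + 5076) = (2*V)/(5076 + V) = 2*V/(5076 + V))
U(2) + 98*159 = 2*2/(5076 + 2) + 98*159 = 2*2/5078 + 15582 = 2*2*(1/5078) + 15582 = 2/2539 + 15582 = 39562700/2539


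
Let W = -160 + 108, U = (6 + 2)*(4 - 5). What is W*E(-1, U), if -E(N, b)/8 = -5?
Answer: -2080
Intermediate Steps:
U = -8 (U = 8*(-1) = -8)
E(N, b) = 40 (E(N, b) = -8*(-5) = 40)
W = -52
W*E(-1, U) = -52*40 = -2080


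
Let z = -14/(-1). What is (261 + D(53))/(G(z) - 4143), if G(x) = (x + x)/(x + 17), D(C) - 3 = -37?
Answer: -7037/128405 ≈ -0.054803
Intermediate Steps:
D(C) = -34 (D(C) = 3 - 37 = -34)
z = 14 (z = -14*(-1) = 14)
G(x) = 2*x/(17 + x) (G(x) = (2*x)/(17 + x) = 2*x/(17 + x))
(261 + D(53))/(G(z) - 4143) = (261 - 34)/(2*14/(17 + 14) - 4143) = 227/(2*14/31 - 4143) = 227/(2*14*(1/31) - 4143) = 227/(28/31 - 4143) = 227/(-128405/31) = 227*(-31/128405) = -7037/128405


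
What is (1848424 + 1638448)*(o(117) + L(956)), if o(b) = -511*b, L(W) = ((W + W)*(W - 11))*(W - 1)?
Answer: 6016501443662136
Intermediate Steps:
L(W) = 2*W*(-1 + W)*(-11 + W) (L(W) = ((2*W)*(-11 + W))*(-1 + W) = (2*W*(-11 + W))*(-1 + W) = 2*W*(-1 + W)*(-11 + W))
(1848424 + 1638448)*(o(117) + L(956)) = (1848424 + 1638448)*(-511*117 + 2*956*(11 + 956² - 12*956)) = 3486872*(-59787 + 2*956*(11 + 913936 - 11472)) = 3486872*(-59787 + 2*956*902475) = 3486872*(-59787 + 1725532200) = 3486872*1725472413 = 6016501443662136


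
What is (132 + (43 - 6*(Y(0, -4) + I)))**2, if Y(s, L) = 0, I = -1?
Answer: 32761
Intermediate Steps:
(132 + (43 - 6*(Y(0, -4) + I)))**2 = (132 + (43 - 6*(0 - 1)))**2 = (132 + (43 - 6*(-1)))**2 = (132 + (43 - 1*(-6)))**2 = (132 + (43 + 6))**2 = (132 + 49)**2 = 181**2 = 32761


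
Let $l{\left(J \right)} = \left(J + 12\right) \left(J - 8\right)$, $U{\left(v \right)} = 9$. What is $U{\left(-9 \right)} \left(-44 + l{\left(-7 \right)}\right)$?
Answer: $-1071$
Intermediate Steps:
$l{\left(J \right)} = \left(-8 + J\right) \left(12 + J\right)$ ($l{\left(J \right)} = \left(12 + J\right) \left(-8 + J\right) = \left(-8 + J\right) \left(12 + J\right)$)
$U{\left(-9 \right)} \left(-44 + l{\left(-7 \right)}\right) = 9 \left(-44 + \left(-96 + \left(-7\right)^{2} + 4 \left(-7\right)\right)\right) = 9 \left(-44 - 75\right) = 9 \left(-119\right) = -1071$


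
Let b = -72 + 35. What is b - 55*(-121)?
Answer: 6618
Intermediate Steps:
b = -37
b - 55*(-121) = -37 - 55*(-121) = -37 + 6655 = 6618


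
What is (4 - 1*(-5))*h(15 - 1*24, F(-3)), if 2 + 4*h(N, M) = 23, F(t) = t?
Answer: 189/4 ≈ 47.250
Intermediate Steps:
h(N, M) = 21/4 (h(N, M) = -1/2 + (1/4)*23 = -1/2 + 23/4 = 21/4)
(4 - 1*(-5))*h(15 - 1*24, F(-3)) = (4 - 1*(-5))*(21/4) = (4 + 5)*(21/4) = 9*(21/4) = 189/4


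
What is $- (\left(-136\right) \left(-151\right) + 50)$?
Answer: $-20586$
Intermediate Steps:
$- (\left(-136\right) \left(-151\right) + 50) = - (20536 + 50) = \left(-1\right) 20586 = -20586$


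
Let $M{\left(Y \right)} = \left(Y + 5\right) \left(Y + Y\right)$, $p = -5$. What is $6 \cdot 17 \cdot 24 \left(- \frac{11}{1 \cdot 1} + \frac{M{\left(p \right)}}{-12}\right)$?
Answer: $-26928$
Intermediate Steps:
$M{\left(Y \right)} = 2 Y \left(5 + Y\right)$ ($M{\left(Y \right)} = \left(5 + Y\right) 2 Y = 2 Y \left(5 + Y\right)$)
$6 \cdot 17 \cdot 24 \left(- \frac{11}{1 \cdot 1} + \frac{M{\left(p \right)}}{-12}\right) = 6 \cdot 17 \cdot 24 \left(- \frac{11}{1 \cdot 1} + \frac{2 \left(-5\right) \left(5 - 5\right)}{-12}\right) = 102 \cdot 24 \left(- \frac{11}{1} + 2 \left(-5\right) 0 \left(- \frac{1}{12}\right)\right) = 2448 \left(\left(-11\right) 1 + 0 \left(- \frac{1}{12}\right)\right) = 2448 \left(-11 + 0\right) = 2448 \left(-11\right) = -26928$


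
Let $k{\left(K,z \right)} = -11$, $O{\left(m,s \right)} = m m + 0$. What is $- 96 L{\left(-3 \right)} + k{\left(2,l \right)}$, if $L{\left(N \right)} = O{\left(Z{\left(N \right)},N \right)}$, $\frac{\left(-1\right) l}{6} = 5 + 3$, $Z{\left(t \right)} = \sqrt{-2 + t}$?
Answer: $469$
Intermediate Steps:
$O{\left(m,s \right)} = m^{2}$ ($O{\left(m,s \right)} = m^{2} + 0 = m^{2}$)
$l = -48$ ($l = - 6 \left(5 + 3\right) = \left(-6\right) 8 = -48$)
$L{\left(N \right)} = -2 + N$ ($L{\left(N \right)} = \left(\sqrt{-2 + N}\right)^{2} = -2 + N$)
$- 96 L{\left(-3 \right)} + k{\left(2,l \right)} = - 96 \left(-2 - 3\right) - 11 = \left(-96\right) \left(-5\right) - 11 = 480 - 11 = 469$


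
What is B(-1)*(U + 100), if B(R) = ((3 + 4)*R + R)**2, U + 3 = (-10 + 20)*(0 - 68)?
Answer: -37312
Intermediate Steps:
U = -683 (U = -3 + (-10 + 20)*(0 - 68) = -3 + 10*(-68) = -3 - 680 = -683)
B(R) = 64*R**2 (B(R) = (7*R + R)**2 = (8*R)**2 = 64*R**2)
B(-1)*(U + 100) = (64*(-1)**2)*(-683 + 100) = (64*1)*(-583) = 64*(-583) = -37312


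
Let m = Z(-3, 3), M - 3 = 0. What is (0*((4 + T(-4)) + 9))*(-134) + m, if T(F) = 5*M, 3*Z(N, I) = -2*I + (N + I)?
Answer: -2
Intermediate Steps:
M = 3 (M = 3 + 0 = 3)
Z(N, I) = -I/3 + N/3 (Z(N, I) = (-2*I + (N + I))/3 = (-2*I + (I + N))/3 = (N - I)/3 = -I/3 + N/3)
T(F) = 15 (T(F) = 5*3 = 15)
m = -2 (m = -1/3*3 + (1/3)*(-3) = -1 - 1 = -2)
(0*((4 + T(-4)) + 9))*(-134) + m = (0*((4 + 15) + 9))*(-134) - 2 = (0*(19 + 9))*(-134) - 2 = (0*28)*(-134) - 2 = 0*(-134) - 2 = 0 - 2 = -2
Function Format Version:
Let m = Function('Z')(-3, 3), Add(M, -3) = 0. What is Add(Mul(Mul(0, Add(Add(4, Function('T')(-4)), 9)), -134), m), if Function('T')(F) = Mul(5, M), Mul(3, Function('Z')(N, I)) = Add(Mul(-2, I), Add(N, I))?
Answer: -2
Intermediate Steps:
M = 3 (M = Add(3, 0) = 3)
Function('Z')(N, I) = Add(Mul(Rational(-1, 3), I), Mul(Rational(1, 3), N)) (Function('Z')(N, I) = Mul(Rational(1, 3), Add(Mul(-2, I), Add(N, I))) = Mul(Rational(1, 3), Add(Mul(-2, I), Add(I, N))) = Mul(Rational(1, 3), Add(N, Mul(-1, I))) = Add(Mul(Rational(-1, 3), I), Mul(Rational(1, 3), N)))
Function('T')(F) = 15 (Function('T')(F) = Mul(5, 3) = 15)
m = -2 (m = Add(Mul(Rational(-1, 3), 3), Mul(Rational(1, 3), -3)) = Add(-1, -1) = -2)
Add(Mul(Mul(0, Add(Add(4, Function('T')(-4)), 9)), -134), m) = Add(Mul(Mul(0, Add(Add(4, 15), 9)), -134), -2) = Add(Mul(Mul(0, Add(19, 9)), -134), -2) = Add(Mul(Mul(0, 28), -134), -2) = Add(Mul(0, -134), -2) = Add(0, -2) = -2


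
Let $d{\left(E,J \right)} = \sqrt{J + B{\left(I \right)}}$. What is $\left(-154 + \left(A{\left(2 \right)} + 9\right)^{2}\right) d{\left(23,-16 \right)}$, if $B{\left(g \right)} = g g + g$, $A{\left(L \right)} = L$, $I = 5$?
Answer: $- 33 \sqrt{14} \approx -123.47$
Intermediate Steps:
$B{\left(g \right)} = g + g^{2}$ ($B{\left(g \right)} = g^{2} + g = g + g^{2}$)
$d{\left(E,J \right)} = \sqrt{30 + J}$ ($d{\left(E,J \right)} = \sqrt{J + 5 \left(1 + 5\right)} = \sqrt{J + 5 \cdot 6} = \sqrt{J + 30} = \sqrt{30 + J}$)
$\left(-154 + \left(A{\left(2 \right)} + 9\right)^{2}\right) d{\left(23,-16 \right)} = \left(-154 + \left(2 + 9\right)^{2}\right) \sqrt{30 - 16} = \left(-154 + 11^{2}\right) \sqrt{14} = \left(-154 + 121\right) \sqrt{14} = - 33 \sqrt{14}$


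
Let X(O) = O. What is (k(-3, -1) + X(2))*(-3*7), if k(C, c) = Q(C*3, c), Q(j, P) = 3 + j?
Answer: 84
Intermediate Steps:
k(C, c) = 3 + 3*C (k(C, c) = 3 + C*3 = 3 + 3*C)
(k(-3, -1) + X(2))*(-3*7) = ((3 + 3*(-3)) + 2)*(-3*7) = ((3 - 9) + 2)*(-21) = (-6 + 2)*(-21) = -4*(-21) = 84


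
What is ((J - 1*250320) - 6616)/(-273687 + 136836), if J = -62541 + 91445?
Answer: 228032/136851 ≈ 1.6663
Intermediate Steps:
J = 28904
((J - 1*250320) - 6616)/(-273687 + 136836) = ((28904 - 1*250320) - 6616)/(-273687 + 136836) = ((28904 - 250320) - 6616)/(-136851) = (-221416 - 6616)*(-1/136851) = -228032*(-1/136851) = 228032/136851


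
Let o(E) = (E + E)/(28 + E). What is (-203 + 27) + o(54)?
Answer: -7162/41 ≈ -174.68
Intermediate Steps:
o(E) = 2*E/(28 + E) (o(E) = (2*E)/(28 + E) = 2*E/(28 + E))
(-203 + 27) + o(54) = (-203 + 27) + 2*54/(28 + 54) = -176 + 2*54/82 = -176 + 2*54*(1/82) = -176 + 54/41 = -7162/41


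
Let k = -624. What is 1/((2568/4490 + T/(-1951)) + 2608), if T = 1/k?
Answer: 2733116880/7129531997701 ≈ 0.00038335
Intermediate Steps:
T = -1/624 (T = 1/(-624) = -1/624 ≈ -0.0016026)
1/((2568/4490 + T/(-1951)) + 2608) = 1/((2568/4490 - 1/624/(-1951)) + 2608) = 1/((2568*(1/4490) - 1/624*(-1/1951)) + 2608) = 1/((1284/2245 + 1/1217424) + 2608) = 1/(1563174661/2733116880 + 2608) = 1/(7129531997701/2733116880) = 2733116880/7129531997701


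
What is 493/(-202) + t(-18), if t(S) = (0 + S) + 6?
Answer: -2917/202 ≈ -14.441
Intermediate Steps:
t(S) = 6 + S (t(S) = S + 6 = 6 + S)
493/(-202) + t(-18) = 493/(-202) + (6 - 18) = 493*(-1/202) - 12 = -493/202 - 12 = -2917/202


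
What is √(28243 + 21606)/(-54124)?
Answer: -√49849/54124 ≈ -0.0041251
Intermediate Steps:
√(28243 + 21606)/(-54124) = √49849*(-1/54124) = -√49849/54124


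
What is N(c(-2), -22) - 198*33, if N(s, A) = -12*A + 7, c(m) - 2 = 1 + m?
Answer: -6263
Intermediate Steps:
c(m) = 3 + m (c(m) = 2 + (1 + m) = 3 + m)
N(s, A) = 7 - 12*A
N(c(-2), -22) - 198*33 = (7 - 12*(-22)) - 198*33 = (7 + 264) - 6534 = 271 - 6534 = -6263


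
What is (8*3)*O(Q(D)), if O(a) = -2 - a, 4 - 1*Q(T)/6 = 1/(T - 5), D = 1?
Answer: -660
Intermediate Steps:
Q(T) = 24 - 6/(-5 + T) (Q(T) = 24 - 6/(T - 5) = 24 - 6/(-5 + T))
(8*3)*O(Q(D)) = (8*3)*(-2 - 6*(-21 + 4*1)/(-5 + 1)) = 24*(-2 - 6*(-21 + 4)/(-4)) = 24*(-2 - 6*(-1)*(-17)/4) = 24*(-2 - 1*51/2) = 24*(-2 - 51/2) = 24*(-55/2) = -660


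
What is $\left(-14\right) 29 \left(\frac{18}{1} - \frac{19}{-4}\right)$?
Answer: $- \frac{18473}{2} \approx -9236.5$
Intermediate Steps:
$\left(-14\right) 29 \left(\frac{18}{1} - \frac{19}{-4}\right) = - 406 \left(18 \cdot 1 - - \frac{19}{4}\right) = - 406 \left(18 + \frac{19}{4}\right) = \left(-406\right) \frac{91}{4} = - \frac{18473}{2}$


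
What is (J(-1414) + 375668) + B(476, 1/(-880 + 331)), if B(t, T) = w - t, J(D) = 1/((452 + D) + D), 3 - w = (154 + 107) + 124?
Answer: 890548559/2376 ≈ 3.7481e+5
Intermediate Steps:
w = -382 (w = 3 - ((154 + 107) + 124) = 3 - (261 + 124) = 3 - 1*385 = 3 - 385 = -382)
J(D) = 1/(452 + 2*D)
B(t, T) = -382 - t
(J(-1414) + 375668) + B(476, 1/(-880 + 331)) = (1/(2*(226 - 1414)) + 375668) + (-382 - 1*476) = ((1/2)/(-1188) + 375668) + (-382 - 476) = ((1/2)*(-1/1188) + 375668) - 858 = (-1/2376 + 375668) - 858 = 892587167/2376 - 858 = 890548559/2376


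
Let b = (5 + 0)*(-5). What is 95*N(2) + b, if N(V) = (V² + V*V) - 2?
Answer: 545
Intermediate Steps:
b = -25 (b = 5*(-5) = -25)
N(V) = -2 + 2*V² (N(V) = (V² + V²) - 2 = 2*V² - 2 = -2 + 2*V²)
95*N(2) + b = 95*(-2 + 2*2²) - 25 = 95*(-2 + 2*4) - 25 = 95*(-2 + 8) - 25 = 95*6 - 25 = 570 - 25 = 545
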